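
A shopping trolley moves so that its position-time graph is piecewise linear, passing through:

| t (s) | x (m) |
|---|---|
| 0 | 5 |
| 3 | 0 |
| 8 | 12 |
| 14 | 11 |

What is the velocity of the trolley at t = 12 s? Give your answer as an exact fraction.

-1/6 m/s

Velocity is the slope of the x-t graph on 8–14 s: (11 − 12)/(14 − 8) = -1/6 m/s.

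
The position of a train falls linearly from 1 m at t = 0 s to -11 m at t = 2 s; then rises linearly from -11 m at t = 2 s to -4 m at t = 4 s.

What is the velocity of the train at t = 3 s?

Velocity is the slope of the x-t graph on 2–4 s: (-4 − -11)/(4 − 2) = 3.5 m/s.

3.5 m/s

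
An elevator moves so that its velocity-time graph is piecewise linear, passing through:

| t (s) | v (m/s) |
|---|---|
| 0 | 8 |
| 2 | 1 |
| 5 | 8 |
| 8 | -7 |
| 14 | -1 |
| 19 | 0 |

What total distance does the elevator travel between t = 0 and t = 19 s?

60.3 m

Total distance travelled is ∫|v| dt — sum the magnitudes of each area piece.
0–2 s: |½(8 + 1)(2)| = 9 m
2–5 s: |½(1 + 8)(3)| = 13.5 m
5–8 s: v = 0 at t = 6.6 s; triangle areas 6.4 + 4.9 = 11.3 m
8–14 s: |½(-7 + -1)(6)| = 24 m
14–19 s: |½(-1 + 0)(5)| = 2.5 m
Total distance = 60.3 m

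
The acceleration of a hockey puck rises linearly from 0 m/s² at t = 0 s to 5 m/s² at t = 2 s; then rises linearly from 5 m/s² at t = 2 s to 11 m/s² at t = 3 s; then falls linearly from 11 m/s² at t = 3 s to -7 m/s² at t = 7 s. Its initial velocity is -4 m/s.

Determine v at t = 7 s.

Δv equals the area under the a-t graph; then v = v₀ + Δv.
0–2 s: ½(0 + 5)(2) = 5 m/s
2–3 s: ½(5 + 11)(1) = 8 m/s
3–7 s: ½(11 + -7)(4) = 8 m/s
Δv = 21 m/s, so v(7) = -4 + (21) = 17 m/s.

17 m/s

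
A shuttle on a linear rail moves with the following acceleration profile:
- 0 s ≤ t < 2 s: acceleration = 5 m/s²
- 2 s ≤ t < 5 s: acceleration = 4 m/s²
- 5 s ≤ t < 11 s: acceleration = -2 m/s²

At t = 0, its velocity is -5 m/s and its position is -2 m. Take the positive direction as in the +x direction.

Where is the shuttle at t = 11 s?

97 m

On each constant-a segment, Δv = aΔt and Δx = v₀Δt + ½aΔt²; chain segment to segment.
0–2 s: v starts -5 m/s; Δx = -5·2 + ½·5·2² = 0 m; v ends 5 m/s.
2–5 s: v starts 5 m/s; Δx = 5·3 + ½·4·3² = 33 m; v ends 17 m/s.
5–11 s: v starts 17 m/s; Δx = 17·6 + ½·-2·6² = 66 m; v ends 5 m/s.
x(11) = -2 + Σ Δx = 97 m.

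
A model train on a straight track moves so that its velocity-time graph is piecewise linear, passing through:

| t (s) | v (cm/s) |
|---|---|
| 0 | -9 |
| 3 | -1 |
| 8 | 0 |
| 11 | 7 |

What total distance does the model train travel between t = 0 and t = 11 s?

Distance (not displacement) is the total path length: add the absolute areas under v-t.
0–3 s: |½(-9 + -1)(3)| = 15 cm
3–8 s: |½(-1 + 0)(5)| = 2.5 cm
8–11 s: |½(0 + 7)(3)| = 10.5 cm
Total distance = 28 cm

28 cm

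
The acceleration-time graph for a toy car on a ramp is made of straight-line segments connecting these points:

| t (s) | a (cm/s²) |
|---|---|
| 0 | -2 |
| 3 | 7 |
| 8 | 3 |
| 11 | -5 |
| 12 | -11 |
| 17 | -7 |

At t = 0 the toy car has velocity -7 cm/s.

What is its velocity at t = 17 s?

-30.5 cm/s

Δv equals the area under the a-t graph; then v = v₀ + Δv.
0–3 s: ½(-2 + 7)(3) = 7.5 cm/s
3–8 s: ½(7 + 3)(5) = 25 cm/s
8–11 s: ½(3 + -5)(3) = -3 cm/s
11–12 s: ½(-5 + -11)(1) = -8 cm/s
12–17 s: ½(-11 + -7)(5) = -45 cm/s
Δv = -23.5 cm/s, so v(17) = -7 + (-23.5) = -30.5 cm/s.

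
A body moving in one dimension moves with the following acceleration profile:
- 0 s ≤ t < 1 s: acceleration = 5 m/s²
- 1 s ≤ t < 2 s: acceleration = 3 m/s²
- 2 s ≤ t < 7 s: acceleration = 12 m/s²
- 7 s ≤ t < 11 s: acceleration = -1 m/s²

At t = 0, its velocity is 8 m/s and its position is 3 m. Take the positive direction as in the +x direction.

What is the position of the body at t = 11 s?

554 m

On each constant-a segment, Δv = aΔt and Δx = v₀Δt + ½aΔt²; chain segment to segment.
0–1 s: v starts 8 m/s; Δx = 8·1 + ½·5·1² = 10.5 m; v ends 13 m/s.
1–2 s: v starts 13 m/s; Δx = 13·1 + ½·3·1² = 14.5 m; v ends 16 m/s.
2–7 s: v starts 16 m/s; Δx = 16·5 + ½·12·5² = 230 m; v ends 76 m/s.
7–11 s: v starts 76 m/s; Δx = 76·4 + ½·-1·4² = 296 m; v ends 72 m/s.
x(11) = 3 + Σ Δx = 554 m.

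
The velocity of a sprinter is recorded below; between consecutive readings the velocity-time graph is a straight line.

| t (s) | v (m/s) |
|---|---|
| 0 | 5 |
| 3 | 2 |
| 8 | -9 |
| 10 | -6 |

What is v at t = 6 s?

-4.6 m/s

On 3–8 s the graph is linear from 2 to -9 m/s: v(6) = 2 + (-9 − 2)·(6 − 3)/(8 − 3) = -4.6 m/s.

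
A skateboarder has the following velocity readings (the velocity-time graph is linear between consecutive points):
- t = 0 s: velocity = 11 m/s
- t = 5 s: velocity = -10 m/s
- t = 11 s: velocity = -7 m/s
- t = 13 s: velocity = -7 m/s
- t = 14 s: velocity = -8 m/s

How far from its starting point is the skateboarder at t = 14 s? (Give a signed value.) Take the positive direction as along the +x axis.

-70 m

Net displacement equals the area under the velocity-time graph (areas below the axis count negative).
0–5 s: ½(11 + -10)(5) = 2.5 m
5–11 s: ½(-10 + -7)(6) = -51 m
11–13 s: -7 × 2 = -14 m
13–14 s: ½(-7 + -8)(1) = -7.5 m
Net displacement = -70 m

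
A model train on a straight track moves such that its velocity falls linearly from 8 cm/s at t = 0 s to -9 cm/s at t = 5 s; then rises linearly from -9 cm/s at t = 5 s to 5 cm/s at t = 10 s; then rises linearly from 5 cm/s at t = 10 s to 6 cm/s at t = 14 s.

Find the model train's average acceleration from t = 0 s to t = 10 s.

-0.3 cm/s²

Average acceleration = Δv/Δt = (5 − 8)/(10 − 0) = -0.3 cm/s².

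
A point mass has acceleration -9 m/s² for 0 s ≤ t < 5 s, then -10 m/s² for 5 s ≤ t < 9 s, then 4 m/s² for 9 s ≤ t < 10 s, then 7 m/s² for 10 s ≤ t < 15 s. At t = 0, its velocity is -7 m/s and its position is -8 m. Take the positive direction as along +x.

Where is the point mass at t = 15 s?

On each constant-a segment, Δv = aΔt and Δx = v₀Δt + ½aΔt²; chain segment to segment.
0–5 s: v starts -7 m/s; Δx = -7·5 + ½·-9·5² = -147.5 m; v ends -52 m/s.
5–9 s: v starts -52 m/s; Δx = -52·4 + ½·-10·4² = -288 m; v ends -92 m/s.
9–10 s: v starts -92 m/s; Δx = -92·1 + ½·4·1² = -90 m; v ends -88 m/s.
10–15 s: v starts -88 m/s; Δx = -88·5 + ½·7·5² = -352.5 m; v ends -53 m/s.
x(15) = -8 + Σ Δx = -886 m.

-886 m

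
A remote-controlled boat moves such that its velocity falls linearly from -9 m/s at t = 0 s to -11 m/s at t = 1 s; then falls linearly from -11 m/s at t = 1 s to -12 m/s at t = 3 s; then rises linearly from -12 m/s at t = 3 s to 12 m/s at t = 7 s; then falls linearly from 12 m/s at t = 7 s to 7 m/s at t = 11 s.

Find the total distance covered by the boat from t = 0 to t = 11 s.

95 m

Distance (not displacement) is the total path length: add the absolute areas under v-t.
0–1 s: |½(-9 + -11)(1)| = 10 m
1–3 s: |½(-11 + -12)(2)| = 23 m
3–7 s: v = 0 at t = 5 s; triangle areas 12 + 12 = 24 m
7–11 s: |½(12 + 7)(4)| = 38 m
Total distance = 95 m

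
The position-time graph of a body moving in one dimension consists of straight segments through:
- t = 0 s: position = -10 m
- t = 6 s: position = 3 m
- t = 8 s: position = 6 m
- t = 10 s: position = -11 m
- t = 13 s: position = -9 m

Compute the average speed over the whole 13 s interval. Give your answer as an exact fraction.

Average speed = (total path length)/(elapsed time); on a piecewise-linear x-t graph the path length is Σ|Δx|.
0–6 s: |Δx| = |3 − -10| = 13 m
6–8 s: |Δx| = |6 − 3| = 3 m
8–10 s: |Δx| = |-11 − 6| = 17 m
10–13 s: |Δx| = |-9 − -11| = 2 m
Total path = 35 m; average speed = 35/13 = 35/13 m/s.

35/13 m/s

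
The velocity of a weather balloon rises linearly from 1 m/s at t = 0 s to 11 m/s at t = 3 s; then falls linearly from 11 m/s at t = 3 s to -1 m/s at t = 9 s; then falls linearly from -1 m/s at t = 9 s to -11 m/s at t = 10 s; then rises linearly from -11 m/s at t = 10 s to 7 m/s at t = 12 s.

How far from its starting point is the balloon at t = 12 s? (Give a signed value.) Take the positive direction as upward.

Displacement is the signed area under the v-t curve.
0–3 s: ½(1 + 11)(3) = 18 m
3–9 s: ½(11 + -1)(6) = 30 m
9–10 s: ½(-1 + -11)(1) = -6 m
10–12 s: ½(-11 + 7)(2) = -4 m
Net displacement = 38 m

38 m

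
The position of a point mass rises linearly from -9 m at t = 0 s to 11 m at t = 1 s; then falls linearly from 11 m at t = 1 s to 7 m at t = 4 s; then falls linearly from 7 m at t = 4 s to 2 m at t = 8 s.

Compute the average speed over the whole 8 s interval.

Average speed = (total path length)/(elapsed time); on a piecewise-linear x-t graph the path length is Σ|Δx|.
0–1 s: |Δx| = |11 − -9| = 20 m
1–4 s: |Δx| = |7 − 11| = 4 m
4–8 s: |Δx| = |2 − 7| = 5 m
Total path = 29 m; average speed = 29/8 = 3.625 m/s.

3.625 m/s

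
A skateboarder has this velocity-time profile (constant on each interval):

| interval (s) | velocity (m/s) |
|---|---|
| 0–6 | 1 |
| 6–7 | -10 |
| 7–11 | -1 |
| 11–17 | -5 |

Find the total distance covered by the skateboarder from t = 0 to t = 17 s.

Total distance travelled is ∫|v| dt — sum the magnitudes of each area piece.
0–6 s: |1| × 6 = 6 m
6–7 s: |-10| × 1 = 10 m
7–11 s: |-1| × 4 = 4 m
11–17 s: |-5| × 6 = 30 m
Total distance = 50 m

50 m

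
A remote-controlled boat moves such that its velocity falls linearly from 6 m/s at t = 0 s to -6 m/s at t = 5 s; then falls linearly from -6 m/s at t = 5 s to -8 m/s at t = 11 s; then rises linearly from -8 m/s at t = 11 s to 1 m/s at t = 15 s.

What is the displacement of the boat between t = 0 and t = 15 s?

Displacement is the signed area under the v-t curve.
0–5 s: ½(6 + -6)(5) = 0 m
5–11 s: ½(-6 + -8)(6) = -42 m
11–15 s: ½(-8 + 1)(4) = -14 m
Net displacement = -56 m

-56 m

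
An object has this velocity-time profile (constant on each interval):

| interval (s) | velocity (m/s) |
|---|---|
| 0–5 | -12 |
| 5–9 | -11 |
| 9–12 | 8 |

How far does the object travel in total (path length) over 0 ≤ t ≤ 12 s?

Distance (not displacement) is the total path length: add the absolute areas under v-t.
0–5 s: |-12| × 5 = 60 m
5–9 s: |-11| × 4 = 44 m
9–12 s: |8| × 3 = 24 m
Total distance = 128 m

128 m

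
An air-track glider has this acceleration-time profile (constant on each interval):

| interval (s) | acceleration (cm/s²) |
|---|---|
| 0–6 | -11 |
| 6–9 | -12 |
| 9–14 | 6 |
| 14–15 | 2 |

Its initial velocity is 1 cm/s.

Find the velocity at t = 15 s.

-69 cm/s

Δv equals the area under the a-t graph; then v = v₀ + Δv.
0–6 s: -11 × 6 = -66 cm/s
6–9 s: -12 × 3 = -36 cm/s
9–14 s: 6 × 5 = 30 cm/s
14–15 s: 2 × 1 = 2 cm/s
Δv = -70 cm/s, so v(15) = 1 + (-70) = -69 cm/s.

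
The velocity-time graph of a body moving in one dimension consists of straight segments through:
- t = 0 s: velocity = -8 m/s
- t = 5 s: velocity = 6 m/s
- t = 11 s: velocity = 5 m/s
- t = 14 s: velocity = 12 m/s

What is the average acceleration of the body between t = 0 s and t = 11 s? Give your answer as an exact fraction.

13/11 m/s²

Average acceleration = Δv/Δt = (5 − -8)/(11 − 0) = 13/11 m/s².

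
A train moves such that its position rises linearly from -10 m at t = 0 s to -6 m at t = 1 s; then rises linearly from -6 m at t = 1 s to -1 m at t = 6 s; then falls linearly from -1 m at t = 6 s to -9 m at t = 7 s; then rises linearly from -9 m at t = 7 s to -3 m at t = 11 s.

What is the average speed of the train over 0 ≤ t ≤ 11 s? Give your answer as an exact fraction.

Average speed = (total path length)/(elapsed time); on a piecewise-linear x-t graph the path length is Σ|Δx|.
0–1 s: |Δx| = |-6 − -10| = 4 m
1–6 s: |Δx| = |-1 − -6| = 5 m
6–7 s: |Δx| = |-9 − -1| = 8 m
7–11 s: |Δx| = |-3 − -9| = 6 m
Total path = 23 m; average speed = 23/11 = 23/11 m/s.

23/11 m/s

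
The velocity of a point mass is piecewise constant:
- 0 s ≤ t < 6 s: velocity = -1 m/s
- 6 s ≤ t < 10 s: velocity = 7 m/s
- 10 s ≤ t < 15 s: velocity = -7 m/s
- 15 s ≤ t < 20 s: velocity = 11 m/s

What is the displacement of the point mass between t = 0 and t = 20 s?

Displacement is the signed area under the v-t curve.
0–6 s: -1 × 6 = -6 m
6–10 s: 7 × 4 = 28 m
10–15 s: -7 × 5 = -35 m
15–20 s: 11 × 5 = 55 m
Net displacement = 42 m

42 m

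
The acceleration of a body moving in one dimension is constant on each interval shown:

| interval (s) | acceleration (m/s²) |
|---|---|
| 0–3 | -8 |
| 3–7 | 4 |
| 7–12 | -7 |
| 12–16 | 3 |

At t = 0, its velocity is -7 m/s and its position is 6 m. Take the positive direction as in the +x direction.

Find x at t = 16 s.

On each constant-a segment, Δv = aΔt and Δx = v₀Δt + ½aΔt²; chain segment to segment.
0–3 s: v starts -7 m/s; Δx = -7·3 + ½·-8·3² = -57 m; v ends -31 m/s.
3–7 s: v starts -31 m/s; Δx = -31·4 + ½·4·4² = -92 m; v ends -15 m/s.
7–12 s: v starts -15 m/s; Δx = -15·5 + ½·-7·5² = -162.5 m; v ends -50 m/s.
12–16 s: v starts -50 m/s; Δx = -50·4 + ½·3·4² = -176 m; v ends -38 m/s.
x(16) = 6 + Σ Δx = -481.5 m.

-481.5 m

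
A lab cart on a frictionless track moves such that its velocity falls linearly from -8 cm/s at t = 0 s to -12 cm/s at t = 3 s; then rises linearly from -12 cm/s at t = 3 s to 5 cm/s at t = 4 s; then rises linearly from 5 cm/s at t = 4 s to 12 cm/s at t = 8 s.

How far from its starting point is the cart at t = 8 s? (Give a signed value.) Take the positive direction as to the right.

Net displacement equals the area under the velocity-time graph (areas below the axis count negative).
0–3 s: ½(-8 + -12)(3) = -30 cm
3–4 s: ½(-12 + 5)(1) = -3.5 cm
4–8 s: ½(5 + 12)(4) = 34 cm
Net displacement = 0.5 cm

0.5 cm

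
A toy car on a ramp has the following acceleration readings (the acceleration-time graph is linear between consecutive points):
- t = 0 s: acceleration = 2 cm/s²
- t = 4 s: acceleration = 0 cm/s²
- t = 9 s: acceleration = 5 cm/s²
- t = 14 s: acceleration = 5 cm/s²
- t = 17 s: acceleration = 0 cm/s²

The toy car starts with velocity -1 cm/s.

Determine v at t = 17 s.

48 cm/s

Δv equals the area under the a-t graph; then v = v₀ + Δv.
0–4 s: ½(2 + 0)(4) = 4 cm/s
4–9 s: ½(0 + 5)(5) = 12.5 cm/s
9–14 s: 5 × 5 = 25 cm/s
14–17 s: ½(5 + 0)(3) = 7.5 cm/s
Δv = 49 cm/s, so v(17) = -1 + (49) = 48 cm/s.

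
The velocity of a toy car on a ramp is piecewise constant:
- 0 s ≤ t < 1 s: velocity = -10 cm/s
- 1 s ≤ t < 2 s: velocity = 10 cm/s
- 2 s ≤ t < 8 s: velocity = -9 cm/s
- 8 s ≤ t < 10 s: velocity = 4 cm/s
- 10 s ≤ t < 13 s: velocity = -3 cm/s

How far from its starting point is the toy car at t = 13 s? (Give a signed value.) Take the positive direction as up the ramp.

-55 cm

Displacement is the signed area under the v-t curve.
0–1 s: -10 × 1 = -10 cm
1–2 s: 10 × 1 = 10 cm
2–8 s: -9 × 6 = -54 cm
8–10 s: 4 × 2 = 8 cm
10–13 s: -3 × 3 = -9 cm
Net displacement = -55 cm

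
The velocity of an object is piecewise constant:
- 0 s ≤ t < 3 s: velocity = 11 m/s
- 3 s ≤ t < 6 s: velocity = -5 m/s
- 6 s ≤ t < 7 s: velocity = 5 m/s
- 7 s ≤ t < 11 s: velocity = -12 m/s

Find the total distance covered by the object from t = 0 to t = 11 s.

101 m

Total distance travelled is ∫|v| dt — sum the magnitudes of each area piece.
0–3 s: |11| × 3 = 33 m
3–6 s: |-5| × 3 = 15 m
6–7 s: |5| × 1 = 5 m
7–11 s: |-12| × 4 = 48 m
Total distance = 101 m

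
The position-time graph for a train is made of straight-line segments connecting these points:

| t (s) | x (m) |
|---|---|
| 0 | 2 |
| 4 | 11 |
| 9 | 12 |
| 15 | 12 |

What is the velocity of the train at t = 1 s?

Velocity is the slope of the x-t graph on 0–4 s: (11 − 2)/(4 − 0) = 2.25 m/s.

2.25 m/s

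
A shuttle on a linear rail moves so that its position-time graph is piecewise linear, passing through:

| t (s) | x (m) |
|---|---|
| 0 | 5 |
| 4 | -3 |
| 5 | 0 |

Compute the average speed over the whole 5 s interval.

2.2 m/s

Average speed = (total path length)/(elapsed time); on a piecewise-linear x-t graph the path length is Σ|Δx|.
0–4 s: |Δx| = |-3 − 5| = 8 m
4–5 s: |Δx| = |0 − -3| = 3 m
Total path = 11 m; average speed = 11/5 = 2.2 m/s.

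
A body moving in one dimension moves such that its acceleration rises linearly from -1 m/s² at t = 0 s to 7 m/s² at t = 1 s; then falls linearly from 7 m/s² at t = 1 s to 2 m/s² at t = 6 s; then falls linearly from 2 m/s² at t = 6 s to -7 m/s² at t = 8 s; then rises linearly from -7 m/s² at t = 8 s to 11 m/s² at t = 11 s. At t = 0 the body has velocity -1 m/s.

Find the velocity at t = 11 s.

25.5 m/s

Δv equals the area under the a-t graph; then v = v₀ + Δv.
0–1 s: ½(-1 + 7)(1) = 3 m/s
1–6 s: ½(7 + 2)(5) = 22.5 m/s
6–8 s: ½(2 + -7)(2) = -5 m/s
8–11 s: ½(-7 + 11)(3) = 6 m/s
Δv = 26.5 m/s, so v(11) = -1 + (26.5) = 25.5 m/s.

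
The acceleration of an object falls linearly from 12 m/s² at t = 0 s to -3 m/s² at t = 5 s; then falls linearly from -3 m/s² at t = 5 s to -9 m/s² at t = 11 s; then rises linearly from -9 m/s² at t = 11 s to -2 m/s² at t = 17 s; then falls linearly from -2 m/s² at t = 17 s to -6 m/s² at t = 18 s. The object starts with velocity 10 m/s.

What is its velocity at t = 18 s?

Δv equals the area under the a-t graph; then v = v₀ + Δv.
0–5 s: ½(12 + -3)(5) = 22.5 m/s
5–11 s: ½(-3 + -9)(6) = -36 m/s
11–17 s: ½(-9 + -2)(6) = -33 m/s
17–18 s: ½(-2 + -6)(1) = -4 m/s
Δv = -50.5 m/s, so v(18) = 10 + (-50.5) = -40.5 m/s.

-40.5 m/s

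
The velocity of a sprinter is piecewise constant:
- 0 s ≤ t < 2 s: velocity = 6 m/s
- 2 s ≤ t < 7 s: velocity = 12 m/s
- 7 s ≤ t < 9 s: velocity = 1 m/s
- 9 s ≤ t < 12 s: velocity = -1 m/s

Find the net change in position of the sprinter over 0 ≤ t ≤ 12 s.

Net displacement equals the area under the velocity-time graph (areas below the axis count negative).
0–2 s: 6 × 2 = 12 m
2–7 s: 12 × 5 = 60 m
7–9 s: 1 × 2 = 2 m
9–12 s: -1 × 3 = -3 m
Net displacement = 71 m

71 m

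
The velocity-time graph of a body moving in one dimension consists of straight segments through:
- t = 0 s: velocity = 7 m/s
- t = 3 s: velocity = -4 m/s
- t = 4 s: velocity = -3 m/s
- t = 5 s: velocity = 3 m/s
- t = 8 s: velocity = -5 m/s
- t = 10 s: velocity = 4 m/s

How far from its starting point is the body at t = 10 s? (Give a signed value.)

Net displacement equals the area under the velocity-time graph (areas below the axis count negative).
0–3 s: ½(7 + -4)(3) = 4.5 m
3–4 s: ½(-4 + -3)(1) = -3.5 m
4–5 s: ½(-3 + 3)(1) = 0 m
5–8 s: ½(3 + -5)(3) = -3 m
8–10 s: ½(-5 + 4)(2) = -1 m
Net displacement = -3 m

-3 m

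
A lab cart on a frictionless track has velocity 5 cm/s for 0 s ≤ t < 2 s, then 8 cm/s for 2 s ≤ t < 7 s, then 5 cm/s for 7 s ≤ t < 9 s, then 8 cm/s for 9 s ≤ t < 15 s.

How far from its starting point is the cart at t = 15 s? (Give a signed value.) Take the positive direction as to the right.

Net displacement equals the area under the velocity-time graph (areas below the axis count negative).
0–2 s: 5 × 2 = 10 cm
2–7 s: 8 × 5 = 40 cm
7–9 s: 5 × 2 = 10 cm
9–15 s: 8 × 6 = 48 cm
Net displacement = 108 cm

108 cm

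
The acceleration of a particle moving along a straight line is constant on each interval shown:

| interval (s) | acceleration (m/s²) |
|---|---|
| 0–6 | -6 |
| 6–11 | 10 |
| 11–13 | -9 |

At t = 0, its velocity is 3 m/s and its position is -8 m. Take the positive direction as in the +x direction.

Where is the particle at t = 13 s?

On each constant-a segment, Δv = aΔt and Δx = v₀Δt + ½aΔt²; chain segment to segment.
0–6 s: v starts 3 m/s; Δx = 3·6 + ½·-6·6² = -90 m; v ends -33 m/s.
6–11 s: v starts -33 m/s; Δx = -33·5 + ½·10·5² = -40 m; v ends 17 m/s.
11–13 s: v starts 17 m/s; Δx = 17·2 + ½·-9·2² = 16 m; v ends -1 m/s.
x(13) = -8 + Σ Δx = -122 m.

-122 m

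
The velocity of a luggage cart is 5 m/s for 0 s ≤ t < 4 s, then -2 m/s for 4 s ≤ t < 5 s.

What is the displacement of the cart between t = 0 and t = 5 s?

18 m

Displacement is the signed area under the v-t curve.
0–4 s: 5 × 4 = 20 m
4–5 s: -2 × 1 = -2 m
Net displacement = 18 m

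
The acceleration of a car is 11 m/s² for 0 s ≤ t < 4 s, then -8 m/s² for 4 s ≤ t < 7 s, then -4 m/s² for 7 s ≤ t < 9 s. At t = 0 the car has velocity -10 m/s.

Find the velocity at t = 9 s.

Δv equals the area under the a-t graph; then v = v₀ + Δv.
0–4 s: 11 × 4 = 44 m/s
4–7 s: -8 × 3 = -24 m/s
7–9 s: -4 × 2 = -8 m/s
Δv = 12 m/s, so v(9) = -10 + (12) = 2 m/s.

2 m/s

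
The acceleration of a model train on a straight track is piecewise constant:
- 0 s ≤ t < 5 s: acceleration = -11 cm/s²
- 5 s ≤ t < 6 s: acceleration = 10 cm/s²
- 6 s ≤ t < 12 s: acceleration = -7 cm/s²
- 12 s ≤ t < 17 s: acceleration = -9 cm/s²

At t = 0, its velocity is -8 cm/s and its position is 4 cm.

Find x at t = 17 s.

On each constant-a segment, Δv = aΔt and Δx = v₀Δt + ½aΔt²; chain segment to segment.
0–5 s: v starts -8 cm/s; Δx = -8·5 + ½·-11·5² = -177.5 cm; v ends -63 cm/s.
5–6 s: v starts -63 cm/s; Δx = -63·1 + ½·10·1² = -58 cm; v ends -53 cm/s.
6–12 s: v starts -53 cm/s; Δx = -53·6 + ½·-7·6² = -444 cm; v ends -95 cm/s.
12–17 s: v starts -95 cm/s; Δx = -95·5 + ½·-9·5² = -587.5 cm; v ends -140 cm/s.
x(17) = 4 + Σ Δx = -1263 cm.

-1263 cm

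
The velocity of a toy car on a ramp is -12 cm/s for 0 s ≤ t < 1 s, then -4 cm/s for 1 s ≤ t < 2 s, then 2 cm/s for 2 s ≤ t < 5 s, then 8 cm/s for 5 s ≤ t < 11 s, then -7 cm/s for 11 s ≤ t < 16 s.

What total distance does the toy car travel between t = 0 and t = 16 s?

Total distance travelled is ∫|v| dt — sum the magnitudes of each area piece.
0–1 s: |-12| × 1 = 12 cm
1–2 s: |-4| × 1 = 4 cm
2–5 s: |2| × 3 = 6 cm
5–11 s: |8| × 6 = 48 cm
11–16 s: |-7| × 5 = 35 cm
Total distance = 105 cm

105 cm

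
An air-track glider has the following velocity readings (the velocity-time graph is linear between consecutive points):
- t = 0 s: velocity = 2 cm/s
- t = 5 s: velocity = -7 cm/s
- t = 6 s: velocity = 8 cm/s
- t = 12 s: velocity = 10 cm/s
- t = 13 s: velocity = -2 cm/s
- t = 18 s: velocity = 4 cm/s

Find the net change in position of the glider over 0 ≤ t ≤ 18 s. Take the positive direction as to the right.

51 cm

Net displacement equals the area under the velocity-time graph (areas below the axis count negative).
0–5 s: ½(2 + -7)(5) = -12.5 cm
5–6 s: ½(-7 + 8)(1) = 0.5 cm
6–12 s: ½(8 + 10)(6) = 54 cm
12–13 s: ½(10 + -2)(1) = 4 cm
13–18 s: ½(-2 + 4)(5) = 5 cm
Net displacement = 51 cm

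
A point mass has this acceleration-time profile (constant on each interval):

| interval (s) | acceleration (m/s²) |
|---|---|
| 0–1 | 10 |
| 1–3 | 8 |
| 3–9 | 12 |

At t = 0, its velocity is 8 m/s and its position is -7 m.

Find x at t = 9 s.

478 m

On each constant-a segment, Δv = aΔt and Δx = v₀Δt + ½aΔt²; chain segment to segment.
0–1 s: v starts 8 m/s; Δx = 8·1 + ½·10·1² = 13 m; v ends 18 m/s.
1–3 s: v starts 18 m/s; Δx = 18·2 + ½·8·2² = 52 m; v ends 34 m/s.
3–9 s: v starts 34 m/s; Δx = 34·6 + ½·12·6² = 420 m; v ends 106 m/s.
x(9) = -7 + Σ Δx = 478 m.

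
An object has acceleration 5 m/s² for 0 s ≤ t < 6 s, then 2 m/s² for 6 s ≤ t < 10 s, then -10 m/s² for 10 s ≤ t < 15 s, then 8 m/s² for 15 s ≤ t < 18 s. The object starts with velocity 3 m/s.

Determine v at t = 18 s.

Δv equals the area under the a-t graph; then v = v₀ + Δv.
0–6 s: 5 × 6 = 30 m/s
6–10 s: 2 × 4 = 8 m/s
10–15 s: -10 × 5 = -50 m/s
15–18 s: 8 × 3 = 24 m/s
Δv = 12 m/s, so v(18) = 3 + (12) = 15 m/s.

15 m/s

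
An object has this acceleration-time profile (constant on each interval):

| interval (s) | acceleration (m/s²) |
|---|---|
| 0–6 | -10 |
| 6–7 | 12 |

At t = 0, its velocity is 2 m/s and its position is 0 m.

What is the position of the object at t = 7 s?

-220 m

On each constant-a segment, Δv = aΔt and Δx = v₀Δt + ½aΔt²; chain segment to segment.
0–6 s: v starts 2 m/s; Δx = 2·6 + ½·-10·6² = -168 m; v ends -58 m/s.
6–7 s: v starts -58 m/s; Δx = -58·1 + ½·12·1² = -52 m; v ends -46 m/s.
x(7) = 0 + Σ Δx = -220 m.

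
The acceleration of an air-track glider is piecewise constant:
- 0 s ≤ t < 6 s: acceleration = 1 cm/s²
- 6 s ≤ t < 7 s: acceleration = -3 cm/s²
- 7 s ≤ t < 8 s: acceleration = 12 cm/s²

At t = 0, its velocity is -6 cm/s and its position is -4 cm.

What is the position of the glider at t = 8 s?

On each constant-a segment, Δv = aΔt and Δx = v₀Δt + ½aΔt²; chain segment to segment.
0–6 s: v starts -6 cm/s; Δx = -6·6 + ½·1·6² = -18 cm; v ends 0 cm/s.
6–7 s: v starts 0 cm/s; Δx = 0·1 + ½·-3·1² = -1.5 cm; v ends -3 cm/s.
7–8 s: v starts -3 cm/s; Δx = -3·1 + ½·12·1² = 3 cm; v ends 9 cm/s.
x(8) = -4 + Σ Δx = -20.5 cm.

-20.5 cm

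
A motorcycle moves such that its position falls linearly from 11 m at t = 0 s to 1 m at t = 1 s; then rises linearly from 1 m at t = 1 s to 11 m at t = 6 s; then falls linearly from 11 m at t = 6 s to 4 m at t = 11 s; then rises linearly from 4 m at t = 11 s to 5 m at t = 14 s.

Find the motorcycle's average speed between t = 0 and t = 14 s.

2 m/s

Average speed = (total path length)/(elapsed time); on a piecewise-linear x-t graph the path length is Σ|Δx|.
0–1 s: |Δx| = |1 − 11| = 10 m
1–6 s: |Δx| = |11 − 1| = 10 m
6–11 s: |Δx| = |4 − 11| = 7 m
11–14 s: |Δx| = |5 − 4| = 1 m
Total path = 28 m; average speed = 28/14 = 2 m/s.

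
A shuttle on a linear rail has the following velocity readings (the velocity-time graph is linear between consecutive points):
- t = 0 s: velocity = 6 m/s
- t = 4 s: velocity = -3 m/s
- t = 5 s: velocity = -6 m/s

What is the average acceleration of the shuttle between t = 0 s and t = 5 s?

Average acceleration = Δv/Δt = (-6 − 6)/(5 − 0) = -2.4 m/s².

-2.4 m/s²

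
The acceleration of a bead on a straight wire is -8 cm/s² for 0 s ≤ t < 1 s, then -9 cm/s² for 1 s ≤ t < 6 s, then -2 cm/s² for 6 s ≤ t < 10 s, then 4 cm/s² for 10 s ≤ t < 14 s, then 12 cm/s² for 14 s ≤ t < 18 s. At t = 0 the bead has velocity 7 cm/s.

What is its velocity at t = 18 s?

Δv equals the area under the a-t graph; then v = v₀ + Δv.
0–1 s: -8 × 1 = -8 cm/s
1–6 s: -9 × 5 = -45 cm/s
6–10 s: -2 × 4 = -8 cm/s
10–14 s: 4 × 4 = 16 cm/s
14–18 s: 12 × 4 = 48 cm/s
Δv = 3 cm/s, so v(18) = 7 + (3) = 10 cm/s.

10 cm/s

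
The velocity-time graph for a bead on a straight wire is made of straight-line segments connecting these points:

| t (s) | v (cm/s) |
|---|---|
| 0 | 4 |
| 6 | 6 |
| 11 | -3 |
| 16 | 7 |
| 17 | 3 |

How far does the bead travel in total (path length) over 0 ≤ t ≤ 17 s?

Total distance travelled is ∫|v| dt — sum the magnitudes of each area piece.
0–6 s: |½(4 + 6)(6)| = 30 cm
6–11 s: v = 0 at t = 28/3 s; triangle areas 10 + 2.5 = 12.5 cm
11–16 s: v = 0 at t = 12.5 s; triangle areas 2.25 + 12.25 = 14.5 cm
16–17 s: |½(7 + 3)(1)| = 5 cm
Total distance = 62 cm

62 cm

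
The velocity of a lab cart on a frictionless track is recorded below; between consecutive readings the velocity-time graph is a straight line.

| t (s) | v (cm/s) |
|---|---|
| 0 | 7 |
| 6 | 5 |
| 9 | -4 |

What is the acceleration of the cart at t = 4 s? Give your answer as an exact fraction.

-1/3 cm/s²

Acceleration is the slope of the v-t graph on 0–6 s: (5 − 7)/(6 − 0) = -1/3 cm/s².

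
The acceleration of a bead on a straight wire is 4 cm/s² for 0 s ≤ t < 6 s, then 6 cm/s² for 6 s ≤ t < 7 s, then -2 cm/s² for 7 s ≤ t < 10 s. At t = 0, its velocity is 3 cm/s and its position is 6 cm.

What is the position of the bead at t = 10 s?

216 cm

On each constant-a segment, Δv = aΔt and Δx = v₀Δt + ½aΔt²; chain segment to segment.
0–6 s: v starts 3 cm/s; Δx = 3·6 + ½·4·6² = 90 cm; v ends 27 cm/s.
6–7 s: v starts 27 cm/s; Δx = 27·1 + ½·6·1² = 30 cm; v ends 33 cm/s.
7–10 s: v starts 33 cm/s; Δx = 33·3 + ½·-2·3² = 90 cm; v ends 27 cm/s.
x(10) = 6 + Σ Δx = 216 cm.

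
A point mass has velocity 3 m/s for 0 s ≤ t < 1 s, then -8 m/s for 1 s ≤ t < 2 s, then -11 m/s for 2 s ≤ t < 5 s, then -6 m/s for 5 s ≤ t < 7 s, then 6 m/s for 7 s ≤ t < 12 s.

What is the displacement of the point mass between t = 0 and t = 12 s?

-20 m

Net displacement equals the area under the velocity-time graph (areas below the axis count negative).
0–1 s: 3 × 1 = 3 m
1–2 s: -8 × 1 = -8 m
2–5 s: -11 × 3 = -33 m
5–7 s: -6 × 2 = -12 m
7–12 s: 6 × 5 = 30 m
Net displacement = -20 m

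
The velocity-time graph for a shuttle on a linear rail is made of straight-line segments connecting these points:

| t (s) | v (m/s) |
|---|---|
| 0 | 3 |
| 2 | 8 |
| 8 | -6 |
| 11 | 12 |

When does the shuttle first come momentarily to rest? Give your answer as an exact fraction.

t = 38/7 s

v changes sign on 2–8 s (from 8 to -6); the graph is linear there, so v = 0 at t = 2 + (-8)·(8 − 2)/(-6 − 8) = 38/7 s.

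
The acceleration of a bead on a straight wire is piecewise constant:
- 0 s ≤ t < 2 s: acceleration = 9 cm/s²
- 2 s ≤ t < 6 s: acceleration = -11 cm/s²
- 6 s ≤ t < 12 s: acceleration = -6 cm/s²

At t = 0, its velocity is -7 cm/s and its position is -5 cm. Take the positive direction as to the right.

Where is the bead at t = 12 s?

-351 cm

On each constant-a segment, Δv = aΔt and Δx = v₀Δt + ½aΔt²; chain segment to segment.
0–2 s: v starts -7 cm/s; Δx = -7·2 + ½·9·2² = 4 cm; v ends 11 cm/s.
2–6 s: v starts 11 cm/s; Δx = 11·4 + ½·-11·4² = -44 cm; v ends -33 cm/s.
6–12 s: v starts -33 cm/s; Δx = -33·6 + ½·-6·6² = -306 cm; v ends -69 cm/s.
x(12) = -5 + Σ Δx = -351 cm.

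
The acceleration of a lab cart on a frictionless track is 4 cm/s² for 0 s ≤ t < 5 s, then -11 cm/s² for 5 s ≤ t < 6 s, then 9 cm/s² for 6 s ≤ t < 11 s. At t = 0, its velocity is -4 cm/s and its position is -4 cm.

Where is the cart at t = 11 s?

On each constant-a segment, Δv = aΔt and Δx = v₀Δt + ½aΔt²; chain segment to segment.
0–5 s: v starts -4 cm/s; Δx = -4·5 + ½·4·5² = 30 cm; v ends 16 cm/s.
5–6 s: v starts 16 cm/s; Δx = 16·1 + ½·-11·1² = 10.5 cm; v ends 5 cm/s.
6–11 s: v starts 5 cm/s; Δx = 5·5 + ½·9·5² = 137.5 cm; v ends 50 cm/s.
x(11) = -4 + Σ Δx = 174 cm.

174 cm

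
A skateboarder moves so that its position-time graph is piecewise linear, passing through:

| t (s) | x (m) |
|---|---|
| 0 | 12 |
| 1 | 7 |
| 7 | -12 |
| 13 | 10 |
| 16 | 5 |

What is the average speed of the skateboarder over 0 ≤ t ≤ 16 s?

3.1875 m/s

Average speed = (total path length)/(elapsed time); on a piecewise-linear x-t graph the path length is Σ|Δx|.
0–1 s: |Δx| = |7 − 12| = 5 m
1–7 s: |Δx| = |-12 − 7| = 19 m
7–13 s: |Δx| = |10 − -12| = 22 m
13–16 s: |Δx| = |5 − 10| = 5 m
Total path = 51 m; average speed = 51/16 = 3.1875 m/s.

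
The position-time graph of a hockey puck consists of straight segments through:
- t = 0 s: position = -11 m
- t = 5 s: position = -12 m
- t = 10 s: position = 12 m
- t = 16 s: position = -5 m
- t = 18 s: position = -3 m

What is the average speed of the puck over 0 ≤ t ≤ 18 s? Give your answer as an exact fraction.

Average speed = (total path length)/(elapsed time); on a piecewise-linear x-t graph the path length is Σ|Δx|.
0–5 s: |Δx| = |-12 − -11| = 1 m
5–10 s: |Δx| = |12 − -12| = 24 m
10–16 s: |Δx| = |-5 − 12| = 17 m
16–18 s: |Δx| = |-3 − -5| = 2 m
Total path = 44 m; average speed = 44/18 = 22/9 m/s.

22/9 m/s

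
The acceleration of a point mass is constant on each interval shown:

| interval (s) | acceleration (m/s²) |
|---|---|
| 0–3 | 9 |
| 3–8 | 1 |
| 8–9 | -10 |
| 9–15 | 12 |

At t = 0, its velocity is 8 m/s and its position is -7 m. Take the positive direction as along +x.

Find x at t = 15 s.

676 m

On each constant-a segment, Δv = aΔt and Δx = v₀Δt + ½aΔt²; chain segment to segment.
0–3 s: v starts 8 m/s; Δx = 8·3 + ½·9·3² = 64.5 m; v ends 35 m/s.
3–8 s: v starts 35 m/s; Δx = 35·5 + ½·1·5² = 187.5 m; v ends 40 m/s.
8–9 s: v starts 40 m/s; Δx = 40·1 + ½·-10·1² = 35 m; v ends 30 m/s.
9–15 s: v starts 30 m/s; Δx = 30·6 + ½·12·6² = 396 m; v ends 102 m/s.
x(15) = -7 + Σ Δx = 676 m.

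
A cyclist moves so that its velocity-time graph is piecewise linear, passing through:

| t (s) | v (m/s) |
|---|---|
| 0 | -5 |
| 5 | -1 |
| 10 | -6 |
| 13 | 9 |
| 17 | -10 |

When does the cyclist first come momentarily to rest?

t = 11.2 s

v changes sign on 10–13 s (from -6 to 9); the graph is linear there, so v = 0 at t = 10 + (6)·(13 − 10)/(9 − -6) = 11.2 s.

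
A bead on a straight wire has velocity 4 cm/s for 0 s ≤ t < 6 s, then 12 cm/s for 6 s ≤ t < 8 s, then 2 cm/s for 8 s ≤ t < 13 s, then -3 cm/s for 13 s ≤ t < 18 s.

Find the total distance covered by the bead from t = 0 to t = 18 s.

73 cm

Total distance travelled is ∫|v| dt — sum the magnitudes of each area piece.
0–6 s: |4| × 6 = 24 cm
6–8 s: |12| × 2 = 24 cm
8–13 s: |2| × 5 = 10 cm
13–18 s: |-3| × 5 = 15 cm
Total distance = 73 cm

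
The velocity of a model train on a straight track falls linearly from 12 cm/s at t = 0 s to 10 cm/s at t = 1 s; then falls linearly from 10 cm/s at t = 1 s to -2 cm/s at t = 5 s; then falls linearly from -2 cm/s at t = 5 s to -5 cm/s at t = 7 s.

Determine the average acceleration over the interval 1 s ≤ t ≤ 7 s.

-2.5 cm/s²

Average acceleration = Δv/Δt = (-5 − 10)/(7 − 1) = -2.5 cm/s².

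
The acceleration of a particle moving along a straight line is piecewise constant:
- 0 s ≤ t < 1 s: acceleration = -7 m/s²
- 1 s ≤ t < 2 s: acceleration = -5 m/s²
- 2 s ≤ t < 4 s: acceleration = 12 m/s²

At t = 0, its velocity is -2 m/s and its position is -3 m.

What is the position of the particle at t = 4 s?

On each constant-a segment, Δv = aΔt and Δx = v₀Δt + ½aΔt²; chain segment to segment.
0–1 s: v starts -2 m/s; Δx = -2·1 + ½·-7·1² = -5.5 m; v ends -9 m/s.
1–2 s: v starts -9 m/s; Δx = -9·1 + ½·-5·1² = -11.5 m; v ends -14 m/s.
2–4 s: v starts -14 m/s; Δx = -14·2 + ½·12·2² = -4 m; v ends 10 m/s.
x(4) = -3 + Σ Δx = -24 m.

-24 m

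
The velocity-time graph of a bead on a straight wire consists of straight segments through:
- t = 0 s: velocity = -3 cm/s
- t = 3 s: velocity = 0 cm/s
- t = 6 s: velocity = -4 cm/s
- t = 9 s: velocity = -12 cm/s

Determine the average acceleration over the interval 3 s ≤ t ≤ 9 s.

-2 cm/s²

Average acceleration = Δv/Δt = (-12 − 0)/(9 − 3) = -2 cm/s².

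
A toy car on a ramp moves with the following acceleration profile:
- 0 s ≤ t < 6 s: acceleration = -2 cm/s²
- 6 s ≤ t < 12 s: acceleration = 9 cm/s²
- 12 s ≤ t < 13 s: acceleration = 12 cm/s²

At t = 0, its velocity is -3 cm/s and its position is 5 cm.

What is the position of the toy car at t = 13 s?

On each constant-a segment, Δv = aΔt and Δx = v₀Δt + ½aΔt²; chain segment to segment.
0–6 s: v starts -3 cm/s; Δx = -3·6 + ½·-2·6² = -54 cm; v ends -15 cm/s.
6–12 s: v starts -15 cm/s; Δx = -15·6 + ½·9·6² = 72 cm; v ends 39 cm/s.
12–13 s: v starts 39 cm/s; Δx = 39·1 + ½·12·1² = 45 cm; v ends 51 cm/s.
x(13) = 5 + Σ Δx = 68 cm.

68 cm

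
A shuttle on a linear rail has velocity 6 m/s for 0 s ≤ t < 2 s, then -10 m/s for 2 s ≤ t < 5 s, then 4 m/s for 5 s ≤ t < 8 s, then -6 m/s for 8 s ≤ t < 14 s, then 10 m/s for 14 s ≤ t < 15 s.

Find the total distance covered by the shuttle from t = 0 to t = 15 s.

100 m

Total distance travelled is ∫|v| dt — sum the magnitudes of each area piece.
0–2 s: |6| × 2 = 12 m
2–5 s: |-10| × 3 = 30 m
5–8 s: |4| × 3 = 12 m
8–14 s: |-6| × 6 = 36 m
14–15 s: |10| × 1 = 10 m
Total distance = 100 m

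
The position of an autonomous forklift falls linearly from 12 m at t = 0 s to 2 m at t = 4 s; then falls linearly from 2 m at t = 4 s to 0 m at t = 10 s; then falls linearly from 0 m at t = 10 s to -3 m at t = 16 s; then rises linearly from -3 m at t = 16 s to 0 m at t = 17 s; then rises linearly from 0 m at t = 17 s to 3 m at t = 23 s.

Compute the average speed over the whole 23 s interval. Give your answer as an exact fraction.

21/23 m/s

Average speed = (total path length)/(elapsed time); on a piecewise-linear x-t graph the path length is Σ|Δx|.
0–4 s: |Δx| = |2 − 12| = 10 m
4–10 s: |Δx| = |0 − 2| = 2 m
10–16 s: |Δx| = |-3 − 0| = 3 m
16–17 s: |Δx| = |0 − -3| = 3 m
17–23 s: |Δx| = |3 − 0| = 3 m
Total path = 21 m; average speed = 21/23 = 21/23 m/s.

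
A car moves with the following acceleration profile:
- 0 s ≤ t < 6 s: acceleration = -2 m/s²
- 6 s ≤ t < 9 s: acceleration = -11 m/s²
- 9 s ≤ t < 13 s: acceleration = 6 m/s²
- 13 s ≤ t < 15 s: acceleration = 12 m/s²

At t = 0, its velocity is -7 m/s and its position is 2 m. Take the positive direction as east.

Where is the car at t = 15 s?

On each constant-a segment, Δv = aΔt and Δx = v₀Δt + ½aΔt²; chain segment to segment.
0–6 s: v starts -7 m/s; Δx = -7·6 + ½·-2·6² = -78 m; v ends -19 m/s.
6–9 s: v starts -19 m/s; Δx = -19·3 + ½·-11·3² = -106.5 m; v ends -52 m/s.
9–13 s: v starts -52 m/s; Δx = -52·4 + ½·6·4² = -160 m; v ends -28 m/s.
13–15 s: v starts -28 m/s; Δx = -28·2 + ½·12·2² = -32 m; v ends -4 m/s.
x(15) = 2 + Σ Δx = -374.5 m.

-374.5 m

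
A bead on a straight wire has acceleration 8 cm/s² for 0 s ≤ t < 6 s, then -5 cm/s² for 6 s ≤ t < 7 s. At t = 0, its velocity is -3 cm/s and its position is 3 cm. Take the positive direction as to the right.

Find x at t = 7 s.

On each constant-a segment, Δv = aΔt and Δx = v₀Δt + ½aΔt²; chain segment to segment.
0–6 s: v starts -3 cm/s; Δx = -3·6 + ½·8·6² = 126 cm; v ends 45 cm/s.
6–7 s: v starts 45 cm/s; Δx = 45·1 + ½·-5·1² = 42.5 cm; v ends 40 cm/s.
x(7) = 3 + Σ Δx = 171.5 cm.

171.5 cm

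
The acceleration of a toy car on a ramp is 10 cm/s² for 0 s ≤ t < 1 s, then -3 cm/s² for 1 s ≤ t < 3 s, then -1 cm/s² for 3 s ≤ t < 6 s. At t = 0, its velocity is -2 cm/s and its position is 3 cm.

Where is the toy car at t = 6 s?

17.5 cm

On each constant-a segment, Δv = aΔt and Δx = v₀Δt + ½aΔt²; chain segment to segment.
0–1 s: v starts -2 cm/s; Δx = -2·1 + ½·10·1² = 3 cm; v ends 8 cm/s.
1–3 s: v starts 8 cm/s; Δx = 8·2 + ½·-3·2² = 10 cm; v ends 2 cm/s.
3–6 s: v starts 2 cm/s; Δx = 2·3 + ½·-1·3² = 1.5 cm; v ends -1 cm/s.
x(6) = 3 + Σ Δx = 17.5 cm.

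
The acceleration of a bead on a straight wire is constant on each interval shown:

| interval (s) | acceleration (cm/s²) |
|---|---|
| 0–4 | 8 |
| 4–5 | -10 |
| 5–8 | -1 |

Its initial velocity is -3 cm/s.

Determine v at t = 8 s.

16 cm/s

Δv equals the area under the a-t graph; then v = v₀ + Δv.
0–4 s: 8 × 4 = 32 cm/s
4–5 s: -10 × 1 = -10 cm/s
5–8 s: -1 × 3 = -3 cm/s
Δv = 19 cm/s, so v(8) = -3 + (19) = 16 cm/s.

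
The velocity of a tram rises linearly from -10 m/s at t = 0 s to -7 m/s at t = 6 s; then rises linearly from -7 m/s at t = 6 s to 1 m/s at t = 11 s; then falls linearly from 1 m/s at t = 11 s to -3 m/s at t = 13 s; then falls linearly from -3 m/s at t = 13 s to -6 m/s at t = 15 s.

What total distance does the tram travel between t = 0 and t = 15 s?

78.125 m

Distance (not displacement) is the total path length: add the absolute areas under v-t.
0–6 s: |½(-10 + -7)(6)| = 51 m
6–11 s: v = 0 at t = 10.375 s; triangle areas 15.3125 + 0.3125 = 15.625 m
11–13 s: v = 0 at t = 11.5 s; triangle areas 0.25 + 2.25 = 2.5 m
13–15 s: |½(-3 + -6)(2)| = 9 m
Total distance = 78.125 m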